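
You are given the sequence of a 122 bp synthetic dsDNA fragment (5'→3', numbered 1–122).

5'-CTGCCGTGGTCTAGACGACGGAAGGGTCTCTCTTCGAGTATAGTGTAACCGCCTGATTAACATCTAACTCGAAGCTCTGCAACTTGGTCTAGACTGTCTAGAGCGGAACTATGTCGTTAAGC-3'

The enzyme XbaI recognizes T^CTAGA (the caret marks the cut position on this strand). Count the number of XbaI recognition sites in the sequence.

TCTAGA occurs starting at positions 10, 88, 97.
XbaI cuts at 3 sites.

3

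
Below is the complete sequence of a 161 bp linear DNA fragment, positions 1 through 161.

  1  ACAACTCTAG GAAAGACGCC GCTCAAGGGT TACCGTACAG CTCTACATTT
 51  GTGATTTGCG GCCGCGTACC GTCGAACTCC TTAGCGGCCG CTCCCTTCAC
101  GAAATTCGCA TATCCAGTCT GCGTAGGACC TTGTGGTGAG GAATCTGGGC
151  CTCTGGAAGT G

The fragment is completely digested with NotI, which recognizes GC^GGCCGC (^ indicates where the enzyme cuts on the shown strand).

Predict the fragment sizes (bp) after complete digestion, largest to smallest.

76, 59, 26 bp

NotI sites (GCGGCCGC) start at positions 58, 84.
NotI cuts after base 2 of each site, so after positions 59, 85.
Linear molecule, 2 cuts → 3 fragments:
  1–59 → 59 bp
  60–85 → 26 bp
  86–161 → 76 bp
Sorted largest to smallest: 76, 59, 26 bp.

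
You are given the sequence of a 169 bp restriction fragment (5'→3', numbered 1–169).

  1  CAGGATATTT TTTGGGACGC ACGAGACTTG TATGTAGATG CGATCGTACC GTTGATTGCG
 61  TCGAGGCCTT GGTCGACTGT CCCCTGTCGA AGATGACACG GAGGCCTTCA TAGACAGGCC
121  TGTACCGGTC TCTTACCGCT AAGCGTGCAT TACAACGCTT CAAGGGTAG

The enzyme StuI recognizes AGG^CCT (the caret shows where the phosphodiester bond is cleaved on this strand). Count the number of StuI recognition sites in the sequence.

3

AGGCCT occurs starting at positions 64, 102, 116.
StuI cuts at 3 sites.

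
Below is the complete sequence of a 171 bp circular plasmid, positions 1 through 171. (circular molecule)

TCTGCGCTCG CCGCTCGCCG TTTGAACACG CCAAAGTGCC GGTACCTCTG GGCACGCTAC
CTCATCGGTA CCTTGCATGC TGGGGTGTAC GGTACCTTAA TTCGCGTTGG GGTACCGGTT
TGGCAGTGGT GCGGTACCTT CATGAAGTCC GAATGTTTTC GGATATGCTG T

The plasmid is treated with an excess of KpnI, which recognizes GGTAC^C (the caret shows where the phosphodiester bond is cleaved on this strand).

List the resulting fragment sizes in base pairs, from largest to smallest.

79, 26, 24, 22, 20 bp

KpnI sites (GGTACC) start at positions 41, 67, 91, 111, 133.
KpnI cuts after base 5 of each site (before the last base), so after positions 45, 71, 95, 115, 137.
Circular molecule, 5 cuts → 5 fragments:
  46–71 → 26 bp
  72–95 → 24 bp
  96–115 → 20 bp
  116–137 → 22 bp
  138–171 then 1–45 → 34 + 45 = 79 bp
Sorted largest to smallest: 79, 26, 24, 22, 20 bp.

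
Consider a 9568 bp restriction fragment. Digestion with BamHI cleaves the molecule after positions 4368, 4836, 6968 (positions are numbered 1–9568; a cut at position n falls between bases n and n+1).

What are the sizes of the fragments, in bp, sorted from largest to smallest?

4368, 2600, 2132, 468 bp

Linear molecule, 3 cuts → 4 fragments:
  4368 − 0 = 4368 bp
  4836 − 4368 = 468 bp
  6968 − 4836 = 2132 bp
  9568 − 6968 = 2600 bp
Sorted largest to smallest: 4368, 2600, 2132, 468 bp.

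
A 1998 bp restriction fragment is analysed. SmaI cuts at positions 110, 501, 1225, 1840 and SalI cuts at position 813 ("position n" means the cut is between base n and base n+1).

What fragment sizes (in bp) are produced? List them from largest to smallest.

615, 412, 391, 312, 158, 110 bp

Combined cut positions (sorted): 110, 501, 813, 1225, 1840.
Linear molecule, 5 cuts → 6 fragments:
  110 − 0 = 110 bp
  501 − 110 = 391 bp
  813 − 501 = 312 bp
  1225 − 813 = 412 bp
  1840 − 1225 = 615 bp
  1998 − 1840 = 158 bp
Sorted largest to smallest: 615, 412, 391, 312, 158, 110 bp.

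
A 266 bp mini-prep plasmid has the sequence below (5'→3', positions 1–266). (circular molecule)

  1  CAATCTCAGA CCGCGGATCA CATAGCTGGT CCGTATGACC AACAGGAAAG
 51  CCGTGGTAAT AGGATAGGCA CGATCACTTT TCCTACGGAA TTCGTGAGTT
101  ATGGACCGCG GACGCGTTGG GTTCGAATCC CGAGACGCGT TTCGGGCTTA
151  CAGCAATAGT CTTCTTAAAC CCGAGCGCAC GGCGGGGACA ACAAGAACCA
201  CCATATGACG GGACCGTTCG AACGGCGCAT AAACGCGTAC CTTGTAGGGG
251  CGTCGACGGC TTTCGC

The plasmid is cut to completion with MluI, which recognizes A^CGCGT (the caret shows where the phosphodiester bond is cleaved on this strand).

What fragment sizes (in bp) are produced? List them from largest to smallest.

145, 98, 23 bp

MluI sites (ACGCGT) start at positions 112, 135, 233.
MluI cuts after the first base of each site, so after positions 112, 135, 233.
Circular molecule, 3 cuts → 3 fragments:
  113–135 → 23 bp
  136–233 → 98 bp
  234–266 then 1–112 → 33 + 112 = 145 bp
Sorted largest to smallest: 145, 98, 23 bp.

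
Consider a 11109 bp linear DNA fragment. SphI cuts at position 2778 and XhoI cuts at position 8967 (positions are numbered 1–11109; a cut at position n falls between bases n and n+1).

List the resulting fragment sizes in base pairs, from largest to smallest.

Combined cut positions (sorted): 2778, 8967.
Linear molecule, 2 cuts → 3 fragments:
  2778 − 0 = 2778 bp
  8967 − 2778 = 6189 bp
  11109 − 8967 = 2142 bp
Sorted largest to smallest: 6189, 2778, 2142 bp.

6189, 2778, 2142 bp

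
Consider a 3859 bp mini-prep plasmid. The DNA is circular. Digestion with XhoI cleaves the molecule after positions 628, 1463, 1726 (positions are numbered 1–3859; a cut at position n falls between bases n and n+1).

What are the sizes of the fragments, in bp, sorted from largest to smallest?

2761, 835, 263 bp

Circular molecule, 3 cuts → 3 fragments:
  1463 − 628 = 835 bp
  1726 − 1463 = 263 bp
  wrap: 3859 − 1726 + 628 = 2761 bp
Sorted largest to smallest: 2761, 835, 263 bp.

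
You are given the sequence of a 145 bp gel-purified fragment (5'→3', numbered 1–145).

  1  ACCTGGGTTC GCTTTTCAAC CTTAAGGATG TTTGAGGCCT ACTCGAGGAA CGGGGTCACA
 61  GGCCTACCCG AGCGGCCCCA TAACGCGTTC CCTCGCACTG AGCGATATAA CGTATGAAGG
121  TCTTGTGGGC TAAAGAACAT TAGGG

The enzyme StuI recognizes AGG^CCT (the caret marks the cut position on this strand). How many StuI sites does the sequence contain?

2

AGGCCT occurs starting at positions 35, 60.
StuI cuts at 2 sites.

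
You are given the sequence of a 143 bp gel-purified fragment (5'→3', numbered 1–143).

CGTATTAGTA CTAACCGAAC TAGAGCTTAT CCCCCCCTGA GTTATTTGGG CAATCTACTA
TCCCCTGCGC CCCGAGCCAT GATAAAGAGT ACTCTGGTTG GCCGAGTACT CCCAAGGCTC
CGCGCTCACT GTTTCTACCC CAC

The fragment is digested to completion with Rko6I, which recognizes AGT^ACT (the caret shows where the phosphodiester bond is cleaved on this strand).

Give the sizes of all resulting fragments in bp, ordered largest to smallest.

81, 36, 17, 9 bp

Rko6I sites (AGTACT) start at positions 7, 88, 105.
Rko6I cuts after base 3 of each site, so after positions 9, 90, 107.
Linear molecule, 3 cuts → 4 fragments:
  1–9 → 9 bp
  10–90 → 81 bp
  91–107 → 17 bp
  108–143 → 36 bp
Sorted largest to smallest: 81, 36, 17, 9 bp.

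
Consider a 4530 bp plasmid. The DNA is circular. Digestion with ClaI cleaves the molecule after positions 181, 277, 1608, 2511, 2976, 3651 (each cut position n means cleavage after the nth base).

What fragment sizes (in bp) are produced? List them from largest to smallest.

1331, 1060, 903, 675, 465, 96 bp

Circular molecule, 6 cuts → 6 fragments:
  277 − 181 = 96 bp
  1608 − 277 = 1331 bp
  2511 − 1608 = 903 bp
  2976 − 2511 = 465 bp
  3651 − 2976 = 675 bp
  wrap: 4530 − 3651 + 181 = 1060 bp
Sorted largest to smallest: 1331, 1060, 903, 675, 465, 96 bp.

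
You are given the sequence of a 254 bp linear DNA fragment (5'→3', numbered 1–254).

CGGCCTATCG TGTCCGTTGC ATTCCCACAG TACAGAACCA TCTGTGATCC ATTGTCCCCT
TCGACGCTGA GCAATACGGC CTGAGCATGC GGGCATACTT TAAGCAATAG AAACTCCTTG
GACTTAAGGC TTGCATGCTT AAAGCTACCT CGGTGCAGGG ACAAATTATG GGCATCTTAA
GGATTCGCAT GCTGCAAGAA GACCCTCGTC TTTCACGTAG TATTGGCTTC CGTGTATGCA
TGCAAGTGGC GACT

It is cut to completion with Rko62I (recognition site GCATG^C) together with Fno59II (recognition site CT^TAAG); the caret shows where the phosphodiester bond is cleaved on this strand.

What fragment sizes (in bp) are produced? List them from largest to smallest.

Rko62I sites (GCATGC) start at positions 85, 133, 187, 238.
Rko62I cuts after base 5 of each site (before the last base), so after positions 89, 137, 191, 242.
Fno59II sites (CTTAAG) start at positions 123, 176.
Fno59II cuts after base 2 of each site, so after positions 124, 177.
Combined cut positions: 89, 124, 137, 177, 191, 242.
Linear molecule, 6 cuts → 7 fragments:
  1–89 → 89 bp
  90–124 → 35 bp
  125–137 → 13 bp
  138–177 → 40 bp
  178–191 → 14 bp
  192–242 → 51 bp
  243–254 → 12 bp
Sorted largest to smallest: 89, 51, 40, 35, 14, 13, 12 bp.

89, 51, 40, 35, 14, 13, 12 bp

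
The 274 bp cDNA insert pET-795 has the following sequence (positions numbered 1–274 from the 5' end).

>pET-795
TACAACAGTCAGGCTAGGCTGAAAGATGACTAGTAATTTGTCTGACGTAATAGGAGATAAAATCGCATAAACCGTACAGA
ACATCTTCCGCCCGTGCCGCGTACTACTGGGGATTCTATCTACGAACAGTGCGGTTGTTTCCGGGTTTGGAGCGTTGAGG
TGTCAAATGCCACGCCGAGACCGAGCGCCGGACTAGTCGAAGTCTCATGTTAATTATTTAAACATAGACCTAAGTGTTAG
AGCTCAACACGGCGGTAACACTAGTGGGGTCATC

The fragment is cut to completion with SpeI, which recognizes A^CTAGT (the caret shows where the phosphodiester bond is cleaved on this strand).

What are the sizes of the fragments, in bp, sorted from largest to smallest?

SpeI sites (ACTAGT) start at positions 29, 192, 260.
SpeI cuts after the first base of each site, so after positions 29, 192, 260.
Linear molecule, 3 cuts → 4 fragments:
  1–29 → 29 bp
  30–192 → 163 bp
  193–260 → 68 bp
  261–274 → 14 bp
Sorted largest to smallest: 163, 68, 29, 14 bp.

163, 68, 29, 14 bp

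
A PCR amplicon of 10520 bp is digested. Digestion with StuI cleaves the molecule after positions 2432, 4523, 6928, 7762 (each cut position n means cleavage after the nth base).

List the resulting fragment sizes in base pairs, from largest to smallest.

Linear molecule, 4 cuts → 5 fragments:
  2432 − 0 = 2432 bp
  4523 − 2432 = 2091 bp
  6928 − 4523 = 2405 bp
  7762 − 6928 = 834 bp
  10520 − 7762 = 2758 bp
Sorted largest to smallest: 2758, 2432, 2405, 2091, 834 bp.

2758, 2432, 2405, 2091, 834 bp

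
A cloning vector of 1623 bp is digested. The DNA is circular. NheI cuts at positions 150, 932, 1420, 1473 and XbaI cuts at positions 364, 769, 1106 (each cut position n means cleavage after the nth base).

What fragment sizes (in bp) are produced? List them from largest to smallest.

405, 314, 300, 214, 174, 163, 53 bp

Combined cut positions (sorted): 150, 364, 769, 932, 1106, 1420, 1473.
Circular molecule, 7 cuts → 7 fragments:
  364 − 150 = 214 bp
  769 − 364 = 405 bp
  932 − 769 = 163 bp
  1106 − 932 = 174 bp
  1420 − 1106 = 314 bp
  1473 − 1420 = 53 bp
  wrap: 1623 − 1473 + 150 = 300 bp
Sorted largest to smallest: 405, 314, 300, 214, 174, 163, 53 bp.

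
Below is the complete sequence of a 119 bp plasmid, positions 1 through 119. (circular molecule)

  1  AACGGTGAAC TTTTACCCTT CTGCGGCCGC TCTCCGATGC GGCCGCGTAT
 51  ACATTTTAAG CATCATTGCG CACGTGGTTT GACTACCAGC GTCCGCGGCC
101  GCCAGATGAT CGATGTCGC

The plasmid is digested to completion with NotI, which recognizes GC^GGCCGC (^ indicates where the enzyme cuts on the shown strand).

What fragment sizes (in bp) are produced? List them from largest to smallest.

NotI sites (GCGGCCGC) start at positions 23, 39, 95.
NotI cuts after base 2 of each site, so after positions 24, 40, 96.
Circular molecule, 3 cuts → 3 fragments:
  25–40 → 16 bp
  41–96 → 56 bp
  97–119 then 1–24 → 23 + 24 = 47 bp
Sorted largest to smallest: 56, 47, 16 bp.

56, 47, 16 bp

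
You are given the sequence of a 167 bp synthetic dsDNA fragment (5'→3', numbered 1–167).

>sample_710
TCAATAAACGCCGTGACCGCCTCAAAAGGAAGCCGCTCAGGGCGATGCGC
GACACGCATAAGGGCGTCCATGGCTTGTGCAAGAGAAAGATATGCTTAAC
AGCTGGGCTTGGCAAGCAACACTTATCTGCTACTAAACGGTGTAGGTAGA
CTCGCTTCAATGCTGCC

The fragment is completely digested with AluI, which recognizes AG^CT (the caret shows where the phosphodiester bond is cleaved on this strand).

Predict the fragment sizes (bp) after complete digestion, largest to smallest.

The AluI site (AGCT) starts at position 101.
AluI cuts after base 2 of each site, so after position 102.
Linear molecule, 1 cut → 2 fragments:
  1–102 → 102 bp
  103–167 → 65 bp
Sorted largest to smallest: 102, 65 bp.

102, 65 bp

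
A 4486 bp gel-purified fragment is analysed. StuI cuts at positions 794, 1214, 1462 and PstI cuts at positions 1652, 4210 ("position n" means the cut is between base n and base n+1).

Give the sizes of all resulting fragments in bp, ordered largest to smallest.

Combined cut positions (sorted): 794, 1214, 1462, 1652, 4210.
Linear molecule, 5 cuts → 6 fragments:
  794 − 0 = 794 bp
  1214 − 794 = 420 bp
  1462 − 1214 = 248 bp
  1652 − 1462 = 190 bp
  4210 − 1652 = 2558 bp
  4486 − 4210 = 276 bp
Sorted largest to smallest: 2558, 794, 420, 276, 248, 190 bp.

2558, 794, 420, 276, 248, 190 bp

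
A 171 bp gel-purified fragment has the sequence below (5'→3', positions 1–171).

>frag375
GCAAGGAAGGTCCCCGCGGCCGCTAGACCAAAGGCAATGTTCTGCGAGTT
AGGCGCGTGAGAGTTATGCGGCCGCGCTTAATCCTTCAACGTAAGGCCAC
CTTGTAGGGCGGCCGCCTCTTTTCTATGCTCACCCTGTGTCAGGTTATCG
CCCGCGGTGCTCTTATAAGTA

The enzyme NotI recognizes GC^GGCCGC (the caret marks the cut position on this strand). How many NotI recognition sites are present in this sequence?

GCGGCCGC occurs starting at positions 16, 68, 109.
NotI cuts at 3 sites.

3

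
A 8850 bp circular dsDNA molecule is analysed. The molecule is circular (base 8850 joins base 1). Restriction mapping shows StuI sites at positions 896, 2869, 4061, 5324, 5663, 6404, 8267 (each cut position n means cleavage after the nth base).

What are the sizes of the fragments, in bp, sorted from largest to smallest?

1973, 1863, 1479, 1263, 1192, 741, 339 bp

Circular molecule, 7 cuts → 7 fragments:
  2869 − 896 = 1973 bp
  4061 − 2869 = 1192 bp
  5324 − 4061 = 1263 bp
  5663 − 5324 = 339 bp
  6404 − 5663 = 741 bp
  8267 − 6404 = 1863 bp
  wrap: 8850 − 8267 + 896 = 1479 bp
Sorted largest to smallest: 1973, 1863, 1479, 1263, 1192, 741, 339 bp.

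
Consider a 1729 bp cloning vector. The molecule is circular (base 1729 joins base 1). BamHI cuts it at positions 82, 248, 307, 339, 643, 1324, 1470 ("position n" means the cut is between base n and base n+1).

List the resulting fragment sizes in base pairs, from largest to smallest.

Circular molecule, 7 cuts → 7 fragments:
  248 − 82 = 166 bp
  307 − 248 = 59 bp
  339 − 307 = 32 bp
  643 − 339 = 304 bp
  1324 − 643 = 681 bp
  1470 − 1324 = 146 bp
  wrap: 1729 − 1470 + 82 = 341 bp
Sorted largest to smallest: 681, 341, 304, 166, 146, 59, 32 bp.

681, 341, 304, 166, 146, 59, 32 bp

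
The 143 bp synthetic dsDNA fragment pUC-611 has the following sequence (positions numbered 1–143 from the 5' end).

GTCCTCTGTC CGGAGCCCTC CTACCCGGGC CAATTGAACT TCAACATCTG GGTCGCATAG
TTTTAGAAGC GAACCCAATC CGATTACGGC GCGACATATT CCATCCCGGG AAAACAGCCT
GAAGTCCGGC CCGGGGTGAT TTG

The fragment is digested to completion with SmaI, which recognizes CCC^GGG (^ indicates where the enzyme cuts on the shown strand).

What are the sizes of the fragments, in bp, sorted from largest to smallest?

SmaI sites (CCCGGG) start at positions 24, 105, 130.
SmaI cuts after base 3 of each site, so after positions 26, 107, 132.
Linear molecule, 3 cuts → 4 fragments:
  1–26 → 26 bp
  27–107 → 81 bp
  108–132 → 25 bp
  133–143 → 11 bp
Sorted largest to smallest: 81, 26, 25, 11 bp.

81, 26, 25, 11 bp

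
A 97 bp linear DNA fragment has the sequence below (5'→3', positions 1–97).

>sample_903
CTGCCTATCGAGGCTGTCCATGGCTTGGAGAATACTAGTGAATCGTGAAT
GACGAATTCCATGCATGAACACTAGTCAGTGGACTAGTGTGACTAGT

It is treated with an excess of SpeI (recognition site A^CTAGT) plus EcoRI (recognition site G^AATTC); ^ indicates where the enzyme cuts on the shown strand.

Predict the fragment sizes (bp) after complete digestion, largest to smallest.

SpeI sites (ACTAGT) start at positions 34, 71, 83, 92.
SpeI cuts after the first base of each site, so after positions 34, 71, 83, 92.
The EcoRI site (GAATTC) starts at position 54.
EcoRI cuts after the first base of each site, so after position 54.
Combined cut positions: 34, 54, 71, 83, 92.
Linear molecule, 5 cuts → 6 fragments:
  1–34 → 34 bp
  35–54 → 20 bp
  55–71 → 17 bp
  72–83 → 12 bp
  84–92 → 9 bp
  93–97 → 5 bp
Sorted largest to smallest: 34, 20, 17, 12, 9, 5 bp.

34, 20, 17, 12, 9, 5 bp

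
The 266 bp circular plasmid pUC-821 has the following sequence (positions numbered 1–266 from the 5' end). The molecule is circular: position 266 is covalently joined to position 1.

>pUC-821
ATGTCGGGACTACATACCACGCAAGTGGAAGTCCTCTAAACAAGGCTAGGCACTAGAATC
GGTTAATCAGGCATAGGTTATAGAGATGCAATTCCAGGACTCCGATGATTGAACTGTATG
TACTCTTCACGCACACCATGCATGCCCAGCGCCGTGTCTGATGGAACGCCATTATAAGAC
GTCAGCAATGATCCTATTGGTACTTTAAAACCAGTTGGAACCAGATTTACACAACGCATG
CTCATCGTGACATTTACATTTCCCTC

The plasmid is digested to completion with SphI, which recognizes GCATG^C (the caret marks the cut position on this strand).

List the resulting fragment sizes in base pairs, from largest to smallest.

170, 96 bp

SphI sites (GCATGC) start at positions 140, 236.
SphI cuts after base 5 of each site (before the last base), so after positions 144, 240.
Circular molecule, 2 cuts → 2 fragments:
  145–240 → 96 bp
  241–266 then 1–144 → 26 + 144 = 170 bp
Sorted largest to smallest: 170, 96 bp.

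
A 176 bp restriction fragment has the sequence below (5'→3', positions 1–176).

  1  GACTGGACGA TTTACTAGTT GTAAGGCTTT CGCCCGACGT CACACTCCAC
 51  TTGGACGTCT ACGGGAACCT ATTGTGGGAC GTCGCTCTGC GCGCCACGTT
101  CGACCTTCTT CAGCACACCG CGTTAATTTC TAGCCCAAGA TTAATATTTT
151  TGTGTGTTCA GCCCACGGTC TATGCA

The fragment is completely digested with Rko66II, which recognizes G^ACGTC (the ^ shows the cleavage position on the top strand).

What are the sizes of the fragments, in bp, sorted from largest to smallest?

98, 36, 24, 18 bp

Rko66II sites (GACGTC) start at positions 36, 54, 78.
Rko66II cuts after the first base of each site, so after positions 36, 54, 78.
Linear molecule, 3 cuts → 4 fragments:
  1–36 → 36 bp
  37–54 → 18 bp
  55–78 → 24 bp
  79–176 → 98 bp
Sorted largest to smallest: 98, 36, 24, 18 bp.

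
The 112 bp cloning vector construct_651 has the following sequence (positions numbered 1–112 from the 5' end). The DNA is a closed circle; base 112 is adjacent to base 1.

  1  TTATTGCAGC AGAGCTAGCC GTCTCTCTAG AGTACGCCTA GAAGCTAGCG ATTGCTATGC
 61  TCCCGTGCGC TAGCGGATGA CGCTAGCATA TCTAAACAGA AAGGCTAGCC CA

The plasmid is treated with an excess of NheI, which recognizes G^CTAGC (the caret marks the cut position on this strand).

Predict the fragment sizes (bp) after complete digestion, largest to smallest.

NheI sites (GCTAGC) start at positions 14, 44, 69, 82, 104.
NheI cuts after the first base of each site, so after positions 14, 44, 69, 82, 104.
Circular molecule, 5 cuts → 5 fragments:
  15–44 → 30 bp
  45–69 → 25 bp
  70–82 → 13 bp
  83–104 → 22 bp
  105–112 then 1–14 → 8 + 14 = 22 bp
Sorted largest to smallest: 30, 25, 22, 22, 13 bp.

30, 25, 22, 22, 13 bp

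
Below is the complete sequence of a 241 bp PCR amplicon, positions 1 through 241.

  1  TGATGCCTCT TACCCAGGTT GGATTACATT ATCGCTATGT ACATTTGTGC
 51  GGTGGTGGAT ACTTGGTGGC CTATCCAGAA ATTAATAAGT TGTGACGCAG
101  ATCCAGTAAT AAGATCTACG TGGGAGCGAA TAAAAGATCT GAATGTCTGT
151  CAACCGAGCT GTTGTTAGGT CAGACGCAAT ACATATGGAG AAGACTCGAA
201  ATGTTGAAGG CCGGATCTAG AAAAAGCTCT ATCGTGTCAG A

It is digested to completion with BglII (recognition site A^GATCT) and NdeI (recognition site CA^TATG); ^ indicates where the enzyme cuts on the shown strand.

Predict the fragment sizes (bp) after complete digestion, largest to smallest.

112, 58, 48, 23 bp

BglII sites (AGATCT) start at positions 112, 135.
BglII cuts after the first base of each site, so after positions 112, 135.
The NdeI site (CATATG) starts at position 182.
NdeI cuts after base 2 of each site, so after position 183.
Combined cut positions: 112, 135, 183.
Linear molecule, 3 cuts → 4 fragments:
  1–112 → 112 bp
  113–135 → 23 bp
  136–183 → 48 bp
  184–241 → 58 bp
Sorted largest to smallest: 112, 58, 48, 23 bp.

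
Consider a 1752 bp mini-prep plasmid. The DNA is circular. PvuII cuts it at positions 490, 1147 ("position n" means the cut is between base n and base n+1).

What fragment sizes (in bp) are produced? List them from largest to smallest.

1095, 657 bp

Circular molecule, 2 cuts → 2 fragments:
  1147 − 490 = 657 bp
  wrap: 1752 − 1147 + 490 = 1095 bp
Sorted largest to smallest: 1095, 657 bp.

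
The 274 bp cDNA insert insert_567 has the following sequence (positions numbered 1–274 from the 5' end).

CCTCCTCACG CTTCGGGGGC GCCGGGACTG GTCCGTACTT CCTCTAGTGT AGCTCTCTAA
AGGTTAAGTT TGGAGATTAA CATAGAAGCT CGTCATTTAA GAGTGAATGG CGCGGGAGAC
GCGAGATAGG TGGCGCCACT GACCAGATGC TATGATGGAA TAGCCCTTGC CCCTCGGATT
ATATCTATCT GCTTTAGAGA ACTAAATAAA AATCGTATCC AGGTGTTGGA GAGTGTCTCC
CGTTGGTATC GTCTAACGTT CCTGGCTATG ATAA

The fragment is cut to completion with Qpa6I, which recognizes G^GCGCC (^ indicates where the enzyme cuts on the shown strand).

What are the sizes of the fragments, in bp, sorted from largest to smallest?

Qpa6I sites (GGCGCC) start at positions 18, 132.
Qpa6I cuts after the first base of each site, so after positions 18, 132.
Linear molecule, 2 cuts → 3 fragments:
  1–18 → 18 bp
  19–132 → 114 bp
  133–274 → 142 bp
Sorted largest to smallest: 142, 114, 18 bp.

142, 114, 18 bp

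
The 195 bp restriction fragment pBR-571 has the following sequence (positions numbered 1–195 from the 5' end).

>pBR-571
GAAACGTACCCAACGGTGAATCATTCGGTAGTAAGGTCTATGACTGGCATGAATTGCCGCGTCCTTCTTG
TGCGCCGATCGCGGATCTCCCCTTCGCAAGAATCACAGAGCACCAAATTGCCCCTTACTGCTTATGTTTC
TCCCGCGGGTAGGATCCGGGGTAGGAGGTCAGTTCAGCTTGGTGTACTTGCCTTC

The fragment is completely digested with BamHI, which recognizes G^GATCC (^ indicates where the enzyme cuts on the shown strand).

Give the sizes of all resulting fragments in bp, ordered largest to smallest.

152, 43 bp

The BamHI site (GGATCC) starts at position 152.
BamHI cuts after the first base of each site, so after position 152.
Linear molecule, 1 cut → 2 fragments:
  1–152 → 152 bp
  153–195 → 43 bp
Sorted largest to smallest: 152, 43 bp.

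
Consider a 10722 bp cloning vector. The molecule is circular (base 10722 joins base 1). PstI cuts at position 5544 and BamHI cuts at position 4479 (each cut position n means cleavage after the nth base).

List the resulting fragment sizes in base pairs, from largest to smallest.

9657, 1065 bp

Combined cut positions (sorted): 4479, 5544.
Circular molecule, 2 cuts → 2 fragments:
  5544 − 4479 = 1065 bp
  wrap: 10722 − 5544 + 4479 = 9657 bp
Sorted largest to smallest: 9657, 1065 bp.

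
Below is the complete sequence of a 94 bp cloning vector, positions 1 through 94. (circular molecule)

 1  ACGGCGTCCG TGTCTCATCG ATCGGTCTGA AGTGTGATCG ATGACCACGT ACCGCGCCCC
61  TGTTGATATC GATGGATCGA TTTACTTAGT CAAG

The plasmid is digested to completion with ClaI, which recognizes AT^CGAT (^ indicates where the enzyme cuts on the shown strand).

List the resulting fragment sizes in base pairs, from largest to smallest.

ClaI sites (ATCGAT) start at positions 17, 37, 68, 76.
ClaI cuts after base 2 of each site, so after positions 18, 38, 69, 77.
Circular molecule, 4 cuts → 4 fragments:
  19–38 → 20 bp
  39–69 → 31 bp
  70–77 → 8 bp
  78–94 then 1–18 → 17 + 18 = 35 bp
Sorted largest to smallest: 35, 31, 20, 8 bp.

35, 31, 20, 8 bp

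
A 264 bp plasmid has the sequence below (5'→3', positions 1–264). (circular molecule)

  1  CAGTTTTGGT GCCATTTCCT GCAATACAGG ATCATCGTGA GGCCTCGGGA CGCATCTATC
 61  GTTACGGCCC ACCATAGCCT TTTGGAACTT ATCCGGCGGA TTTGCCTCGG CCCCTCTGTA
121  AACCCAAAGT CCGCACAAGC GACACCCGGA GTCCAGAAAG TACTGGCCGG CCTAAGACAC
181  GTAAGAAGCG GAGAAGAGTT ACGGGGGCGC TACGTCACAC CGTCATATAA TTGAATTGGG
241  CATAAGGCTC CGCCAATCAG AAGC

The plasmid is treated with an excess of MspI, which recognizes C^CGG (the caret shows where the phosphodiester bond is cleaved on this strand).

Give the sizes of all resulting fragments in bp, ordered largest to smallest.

190, 53, 21 bp

MspI sites (CCGG) start at positions 93, 146, 167.
MspI cuts after the first base of each site, so after positions 93, 146, 167.
Circular molecule, 3 cuts → 3 fragments:
  94–146 → 53 bp
  147–167 → 21 bp
  168–264 then 1–93 → 97 + 93 = 190 bp
Sorted largest to smallest: 190, 53, 21 bp.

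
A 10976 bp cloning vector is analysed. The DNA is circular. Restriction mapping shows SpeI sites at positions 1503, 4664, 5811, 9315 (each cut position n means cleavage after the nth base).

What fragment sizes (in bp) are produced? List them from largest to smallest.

Circular molecule, 4 cuts → 4 fragments:
  4664 − 1503 = 3161 bp
  5811 − 4664 = 1147 bp
  9315 − 5811 = 3504 bp
  wrap: 10976 − 9315 + 1503 = 3164 bp
Sorted largest to smallest: 3504, 3164, 3161, 1147 bp.

3504, 3164, 3161, 1147 bp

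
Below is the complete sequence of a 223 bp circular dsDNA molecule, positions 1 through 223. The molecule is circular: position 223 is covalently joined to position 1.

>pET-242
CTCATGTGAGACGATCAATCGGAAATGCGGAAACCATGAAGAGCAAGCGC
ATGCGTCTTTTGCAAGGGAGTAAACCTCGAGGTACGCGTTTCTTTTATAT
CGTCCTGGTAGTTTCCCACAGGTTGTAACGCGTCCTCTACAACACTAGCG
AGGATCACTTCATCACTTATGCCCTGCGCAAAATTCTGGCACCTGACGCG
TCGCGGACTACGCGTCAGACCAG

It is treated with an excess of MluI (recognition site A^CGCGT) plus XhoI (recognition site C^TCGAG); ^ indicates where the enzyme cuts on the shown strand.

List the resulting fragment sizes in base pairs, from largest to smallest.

89, 68, 44, 14, 8 bp

MluI sites (ACGCGT) start at positions 84, 128, 196, 210.
MluI cuts after the first base of each site, so after positions 84, 128, 196, 210.
The XhoI site (CTCGAG) starts at position 76.
XhoI cuts after the first base of each site, so after position 76.
Combined cut positions: 76, 84, 128, 196, 210.
Circular molecule, 5 cuts → 5 fragments:
  77–84 → 8 bp
  85–128 → 44 bp
  129–196 → 68 bp
  197–210 → 14 bp
  211–223 then 1–76 → 13 + 76 = 89 bp
Sorted largest to smallest: 89, 68, 44, 14, 8 bp.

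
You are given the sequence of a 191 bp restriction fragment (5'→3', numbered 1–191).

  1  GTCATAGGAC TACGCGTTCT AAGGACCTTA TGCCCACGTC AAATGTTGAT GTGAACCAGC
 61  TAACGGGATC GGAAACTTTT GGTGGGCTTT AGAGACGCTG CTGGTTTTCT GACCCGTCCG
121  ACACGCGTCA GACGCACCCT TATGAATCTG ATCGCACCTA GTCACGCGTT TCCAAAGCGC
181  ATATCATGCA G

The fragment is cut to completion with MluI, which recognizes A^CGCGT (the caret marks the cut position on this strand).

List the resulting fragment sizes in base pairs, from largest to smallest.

111, 41, 27, 12 bp

MluI sites (ACGCGT) start at positions 12, 123, 164.
MluI cuts after the first base of each site, so after positions 12, 123, 164.
Linear molecule, 3 cuts → 4 fragments:
  1–12 → 12 bp
  13–123 → 111 bp
  124–164 → 41 bp
  165–191 → 27 bp
Sorted largest to smallest: 111, 41, 27, 12 bp.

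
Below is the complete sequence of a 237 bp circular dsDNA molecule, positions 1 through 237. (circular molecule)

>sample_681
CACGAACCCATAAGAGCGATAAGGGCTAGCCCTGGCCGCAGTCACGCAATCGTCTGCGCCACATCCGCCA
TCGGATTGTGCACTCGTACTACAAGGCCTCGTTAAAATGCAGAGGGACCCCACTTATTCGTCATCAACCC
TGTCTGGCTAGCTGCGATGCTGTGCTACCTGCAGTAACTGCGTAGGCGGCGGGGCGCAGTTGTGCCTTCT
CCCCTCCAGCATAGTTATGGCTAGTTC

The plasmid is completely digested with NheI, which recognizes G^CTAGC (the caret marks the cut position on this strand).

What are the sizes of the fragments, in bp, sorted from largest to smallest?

NheI sites (GCTAGC) start at positions 25, 147.
NheI cuts after the first base of each site, so after positions 25, 147.
Circular molecule, 2 cuts → 2 fragments:
  26–147 → 122 bp
  148–237 then 1–25 → 90 + 25 = 115 bp
Sorted largest to smallest: 122, 115 bp.

122, 115 bp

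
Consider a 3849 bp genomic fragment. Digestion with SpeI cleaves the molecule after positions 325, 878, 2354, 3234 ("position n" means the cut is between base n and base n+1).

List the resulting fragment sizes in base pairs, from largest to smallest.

1476, 880, 615, 553, 325 bp

Linear molecule, 4 cuts → 5 fragments:
  325 − 0 = 325 bp
  878 − 325 = 553 bp
  2354 − 878 = 1476 bp
  3234 − 2354 = 880 bp
  3849 − 3234 = 615 bp
Sorted largest to smallest: 1476, 880, 615, 553, 325 bp.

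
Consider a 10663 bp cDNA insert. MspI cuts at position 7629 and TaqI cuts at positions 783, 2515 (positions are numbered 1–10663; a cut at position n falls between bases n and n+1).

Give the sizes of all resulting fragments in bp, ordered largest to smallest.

5114, 3034, 1732, 783 bp

Combined cut positions (sorted): 783, 2515, 7629.
Linear molecule, 3 cuts → 4 fragments:
  783 − 0 = 783 bp
  2515 − 783 = 1732 bp
  7629 − 2515 = 5114 bp
  10663 − 7629 = 3034 bp
Sorted largest to smallest: 5114, 3034, 1732, 783 bp.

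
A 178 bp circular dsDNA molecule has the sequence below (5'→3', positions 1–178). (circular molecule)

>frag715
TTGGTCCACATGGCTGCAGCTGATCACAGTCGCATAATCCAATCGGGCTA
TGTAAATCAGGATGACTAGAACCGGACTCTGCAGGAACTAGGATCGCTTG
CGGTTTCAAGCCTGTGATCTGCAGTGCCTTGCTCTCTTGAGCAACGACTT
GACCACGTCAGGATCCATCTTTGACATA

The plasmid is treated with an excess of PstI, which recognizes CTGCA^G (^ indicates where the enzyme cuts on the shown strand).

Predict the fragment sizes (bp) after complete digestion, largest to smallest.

73, 65, 40 bp

PstI sites (CTGCAG) start at positions 14, 79, 119.
PstI cuts after base 5 of each site (before the last base), so after positions 18, 83, 123.
Circular molecule, 3 cuts → 3 fragments:
  19–83 → 65 bp
  84–123 → 40 bp
  124–178 then 1–18 → 55 + 18 = 73 bp
Sorted largest to smallest: 73, 65, 40 bp.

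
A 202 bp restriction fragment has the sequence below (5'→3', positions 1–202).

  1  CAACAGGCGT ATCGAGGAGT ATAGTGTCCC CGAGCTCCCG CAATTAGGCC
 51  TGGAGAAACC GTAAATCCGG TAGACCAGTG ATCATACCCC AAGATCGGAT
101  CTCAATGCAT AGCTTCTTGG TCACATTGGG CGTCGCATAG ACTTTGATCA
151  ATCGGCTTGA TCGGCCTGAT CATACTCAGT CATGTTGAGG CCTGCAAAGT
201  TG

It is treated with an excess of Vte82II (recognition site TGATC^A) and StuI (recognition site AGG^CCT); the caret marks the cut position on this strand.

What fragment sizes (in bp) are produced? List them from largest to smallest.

Vte82II sites (TGATCA) start at positions 79, 145, 167.
Vte82II cuts after base 5 of each site (before the last base), so after positions 83, 149, 171.
StuI sites (AGGCCT) start at positions 46, 188.
StuI cuts after base 3 of each site, so after positions 48, 190.
Combined cut positions: 48, 83, 149, 171, 190.
Linear molecule, 5 cuts → 6 fragments:
  1–48 → 48 bp
  49–83 → 35 bp
  84–149 → 66 bp
  150–171 → 22 bp
  172–190 → 19 bp
  191–202 → 12 bp
Sorted largest to smallest: 66, 48, 35, 22, 19, 12 bp.

66, 48, 35, 22, 19, 12 bp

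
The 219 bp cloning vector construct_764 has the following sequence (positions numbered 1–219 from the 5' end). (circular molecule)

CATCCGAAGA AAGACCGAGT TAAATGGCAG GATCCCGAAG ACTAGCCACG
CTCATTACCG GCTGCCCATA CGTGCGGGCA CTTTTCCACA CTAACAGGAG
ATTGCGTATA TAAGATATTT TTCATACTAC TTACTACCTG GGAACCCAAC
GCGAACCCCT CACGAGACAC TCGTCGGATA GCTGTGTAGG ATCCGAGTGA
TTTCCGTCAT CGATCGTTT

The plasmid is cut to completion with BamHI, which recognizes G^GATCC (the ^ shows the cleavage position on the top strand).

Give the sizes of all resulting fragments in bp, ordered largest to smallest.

BamHI sites (GGATCC) start at positions 30, 189.
BamHI cuts after the first base of each site, so after positions 30, 189.
Circular molecule, 2 cuts → 2 fragments:
  31–189 → 159 bp
  190–219 then 1–30 → 30 + 30 = 60 bp
Sorted largest to smallest: 159, 60 bp.

159, 60 bp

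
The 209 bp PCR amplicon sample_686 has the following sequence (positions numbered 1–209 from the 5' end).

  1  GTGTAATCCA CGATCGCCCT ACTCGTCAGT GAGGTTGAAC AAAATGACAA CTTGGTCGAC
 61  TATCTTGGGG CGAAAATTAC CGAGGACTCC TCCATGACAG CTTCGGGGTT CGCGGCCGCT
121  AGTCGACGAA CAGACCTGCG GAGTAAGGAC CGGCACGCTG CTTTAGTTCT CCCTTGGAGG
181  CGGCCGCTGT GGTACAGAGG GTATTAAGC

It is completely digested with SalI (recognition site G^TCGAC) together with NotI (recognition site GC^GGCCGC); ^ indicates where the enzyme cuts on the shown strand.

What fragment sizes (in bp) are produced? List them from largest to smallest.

SalI sites (GTCGAC) start at positions 55, 122.
SalI cuts after the first base of each site, so after positions 55, 122.
NotI sites (GCGGCCGC) start at positions 112, 180.
NotI cuts after base 2 of each site, so after positions 113, 181.
Combined cut positions: 55, 113, 122, 181.
Linear molecule, 4 cuts → 5 fragments:
  1–55 → 55 bp
  56–113 → 58 bp
  114–122 → 9 bp
  123–181 → 59 bp
  182–209 → 28 bp
Sorted largest to smallest: 59, 58, 55, 28, 9 bp.

59, 58, 55, 28, 9 bp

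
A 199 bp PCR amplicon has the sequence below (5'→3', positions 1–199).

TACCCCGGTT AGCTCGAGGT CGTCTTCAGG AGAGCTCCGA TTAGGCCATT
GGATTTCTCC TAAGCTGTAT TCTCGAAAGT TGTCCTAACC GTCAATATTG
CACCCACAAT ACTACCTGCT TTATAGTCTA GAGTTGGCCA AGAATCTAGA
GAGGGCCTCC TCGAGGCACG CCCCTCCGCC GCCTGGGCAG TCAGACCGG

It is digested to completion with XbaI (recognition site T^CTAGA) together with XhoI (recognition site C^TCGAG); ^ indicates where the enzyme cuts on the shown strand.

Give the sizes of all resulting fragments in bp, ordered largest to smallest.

XbaI sites (TCTAGA) start at positions 127, 145.
XbaI cuts after the first base of each site, so after positions 127, 145.
XhoI sites (CTCGAG) start at positions 13, 160.
XhoI cuts after the first base of each site, so after positions 13, 160.
Combined cut positions: 13, 127, 145, 160.
Linear molecule, 4 cuts → 5 fragments:
  1–13 → 13 bp
  14–127 → 114 bp
  128–145 → 18 bp
  146–160 → 15 bp
  161–199 → 39 bp
Sorted largest to smallest: 114, 39, 18, 15, 13 bp.

114, 39, 18, 15, 13 bp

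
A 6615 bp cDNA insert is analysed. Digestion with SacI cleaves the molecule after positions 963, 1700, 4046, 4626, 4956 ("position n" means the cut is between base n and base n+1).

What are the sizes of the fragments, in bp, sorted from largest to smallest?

Linear molecule, 5 cuts → 6 fragments:
  963 − 0 = 963 bp
  1700 − 963 = 737 bp
  4046 − 1700 = 2346 bp
  4626 − 4046 = 580 bp
  4956 − 4626 = 330 bp
  6615 − 4956 = 1659 bp
Sorted largest to smallest: 2346, 1659, 963, 737, 580, 330 bp.

2346, 1659, 963, 737, 580, 330 bp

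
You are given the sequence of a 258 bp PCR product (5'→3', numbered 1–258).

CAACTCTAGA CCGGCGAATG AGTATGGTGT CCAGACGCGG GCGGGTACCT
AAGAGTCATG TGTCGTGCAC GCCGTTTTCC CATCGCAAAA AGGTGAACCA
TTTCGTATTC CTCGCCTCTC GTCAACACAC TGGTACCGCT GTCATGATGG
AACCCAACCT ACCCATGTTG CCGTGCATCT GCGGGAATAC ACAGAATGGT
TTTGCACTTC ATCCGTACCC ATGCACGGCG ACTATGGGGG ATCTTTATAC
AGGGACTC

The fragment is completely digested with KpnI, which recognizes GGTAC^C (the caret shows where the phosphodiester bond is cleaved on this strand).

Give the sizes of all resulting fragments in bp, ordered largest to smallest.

KpnI sites (GGTACC) start at positions 44, 132.
KpnI cuts after base 5 of each site (before the last base), so after positions 48, 136.
Linear molecule, 2 cuts → 3 fragments:
  1–48 → 48 bp
  49–136 → 88 bp
  137–258 → 122 bp
Sorted largest to smallest: 122, 88, 48 bp.

122, 88, 48 bp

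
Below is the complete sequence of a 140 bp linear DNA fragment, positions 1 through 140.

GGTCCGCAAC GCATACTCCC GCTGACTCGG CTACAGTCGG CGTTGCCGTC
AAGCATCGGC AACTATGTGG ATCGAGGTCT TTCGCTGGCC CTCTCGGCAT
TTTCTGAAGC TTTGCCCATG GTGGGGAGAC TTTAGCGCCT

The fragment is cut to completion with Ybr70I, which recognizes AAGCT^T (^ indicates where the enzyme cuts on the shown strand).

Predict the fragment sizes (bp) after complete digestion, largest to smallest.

111, 29 bp

The Ybr70I site (AAGCTT) starts at position 107.
Ybr70I cuts after base 5 of each site (before the last base), so after position 111.
Linear molecule, 1 cut → 2 fragments:
  1–111 → 111 bp
  112–140 → 29 bp
Sorted largest to smallest: 111, 29 bp.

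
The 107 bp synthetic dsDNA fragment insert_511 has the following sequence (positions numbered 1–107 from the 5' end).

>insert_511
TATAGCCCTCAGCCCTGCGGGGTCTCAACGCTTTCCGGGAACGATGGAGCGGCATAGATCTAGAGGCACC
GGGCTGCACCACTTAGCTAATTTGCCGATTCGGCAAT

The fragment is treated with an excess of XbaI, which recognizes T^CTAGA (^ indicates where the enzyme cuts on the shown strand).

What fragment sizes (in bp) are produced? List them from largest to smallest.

The XbaI site (TCTAGA) starts at position 59.
XbaI cuts after the first base of each site, so after position 59.
Linear molecule, 1 cut → 2 fragments:
  1–59 → 59 bp
  60–107 → 48 bp
Sorted largest to smallest: 59, 48 bp.

59, 48 bp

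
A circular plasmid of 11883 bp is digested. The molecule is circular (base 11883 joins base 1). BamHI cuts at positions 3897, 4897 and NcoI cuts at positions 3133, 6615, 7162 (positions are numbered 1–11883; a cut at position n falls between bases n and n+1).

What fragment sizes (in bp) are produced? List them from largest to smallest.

7854, 1718, 1000, 764, 547 bp

Combined cut positions (sorted): 3133, 3897, 4897, 6615, 7162.
Circular molecule, 5 cuts → 5 fragments:
  3897 − 3133 = 764 bp
  4897 − 3897 = 1000 bp
  6615 − 4897 = 1718 bp
  7162 − 6615 = 547 bp
  wrap: 11883 − 7162 + 3133 = 7854 bp
Sorted largest to smallest: 7854, 1718, 1000, 764, 547 bp.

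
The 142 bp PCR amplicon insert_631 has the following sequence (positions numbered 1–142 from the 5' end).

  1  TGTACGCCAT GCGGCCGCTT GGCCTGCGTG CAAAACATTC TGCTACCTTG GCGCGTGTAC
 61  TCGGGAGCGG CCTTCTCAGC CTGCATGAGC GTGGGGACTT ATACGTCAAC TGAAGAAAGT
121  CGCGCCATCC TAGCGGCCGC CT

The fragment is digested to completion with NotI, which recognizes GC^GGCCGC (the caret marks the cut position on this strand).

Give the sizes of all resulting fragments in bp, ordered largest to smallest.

122, 12, 8 bp

NotI sites (GCGGCCGC) start at positions 11, 133.
NotI cuts after base 2 of each site, so after positions 12, 134.
Linear molecule, 2 cuts → 3 fragments:
  1–12 → 12 bp
  13–134 → 122 bp
  135–142 → 8 bp
Sorted largest to smallest: 122, 12, 8 bp.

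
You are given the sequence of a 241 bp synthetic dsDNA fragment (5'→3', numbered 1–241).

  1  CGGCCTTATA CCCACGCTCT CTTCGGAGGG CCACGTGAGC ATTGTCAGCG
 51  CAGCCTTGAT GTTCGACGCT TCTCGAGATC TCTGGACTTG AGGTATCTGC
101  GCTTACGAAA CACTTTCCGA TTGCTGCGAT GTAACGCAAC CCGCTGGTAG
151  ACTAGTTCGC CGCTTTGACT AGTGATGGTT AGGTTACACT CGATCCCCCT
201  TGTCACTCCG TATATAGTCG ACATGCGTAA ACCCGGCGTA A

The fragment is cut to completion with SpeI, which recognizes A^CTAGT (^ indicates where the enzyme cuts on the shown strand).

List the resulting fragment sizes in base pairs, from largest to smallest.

151, 73, 17 bp

SpeI sites (ACTAGT) start at positions 151, 168.
SpeI cuts after the first base of each site, so after positions 151, 168.
Linear molecule, 2 cuts → 3 fragments:
  1–151 → 151 bp
  152–168 → 17 bp
  169–241 → 73 bp
Sorted largest to smallest: 151, 73, 17 bp.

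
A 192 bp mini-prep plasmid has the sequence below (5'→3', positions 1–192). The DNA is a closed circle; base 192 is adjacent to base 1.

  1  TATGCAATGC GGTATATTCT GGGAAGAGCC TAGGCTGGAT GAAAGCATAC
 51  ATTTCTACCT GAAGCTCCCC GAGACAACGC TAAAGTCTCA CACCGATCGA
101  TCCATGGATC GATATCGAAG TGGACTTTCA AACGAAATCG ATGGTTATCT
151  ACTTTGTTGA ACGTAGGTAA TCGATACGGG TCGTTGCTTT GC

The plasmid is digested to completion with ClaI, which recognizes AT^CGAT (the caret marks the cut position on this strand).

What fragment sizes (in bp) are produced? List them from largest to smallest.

ClaI sites (ATCGAT) start at positions 96, 108, 137, 170.
ClaI cuts after base 2 of each site, so after positions 97, 109, 138, 171.
Circular molecule, 4 cuts → 4 fragments:
  98–109 → 12 bp
  110–138 → 29 bp
  139–171 → 33 bp
  172–192 then 1–97 → 21 + 97 = 118 bp
Sorted largest to smallest: 118, 33, 29, 12 bp.

118, 33, 29, 12 bp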